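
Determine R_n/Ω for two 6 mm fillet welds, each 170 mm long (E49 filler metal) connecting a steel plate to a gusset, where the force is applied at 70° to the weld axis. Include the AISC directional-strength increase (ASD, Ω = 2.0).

E49XX → F_EXX = 490 MPa.
t_e = 0.707 × 6 = 4.242 mm; A_we = 4.242 × 340 = 1442 mm².
Directional factor: 1.0 + 0.5 sin^1.5(70°) = 1.455.
F_nw = 0.6 × 490 × 1.455 = 427.9 MPa.
R_n/Ω = (427.9 × 1442) / 2.0 × 10⁻³ = 308.6 kN.

R_n/Ω ≈ 309 kN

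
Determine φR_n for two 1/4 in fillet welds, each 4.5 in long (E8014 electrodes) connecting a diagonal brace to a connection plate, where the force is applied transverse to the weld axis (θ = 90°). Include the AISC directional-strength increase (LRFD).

E80XX → F_EXX = 80 ksi.
t_e = 0.707 × 0.25 = 0.1767 in; A_we = 0.1767 × 9 = 1.591 in².
Directional factor: 1.0 + 0.5 sin^1.5(90°) = 1.5.
F_nw = 0.6 × 80 × 1.5 = 72 ksi.
φR_n = 0.75 × 72 × 1.591 = 85.9 kips.

φR_n ≈ 85.9 kips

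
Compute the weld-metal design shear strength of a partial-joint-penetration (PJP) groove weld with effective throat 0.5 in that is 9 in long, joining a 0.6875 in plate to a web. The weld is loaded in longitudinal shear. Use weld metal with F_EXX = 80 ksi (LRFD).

φR_n ≈ 162 kip

Effective throat (given) t_e = 0.5 in.
A_we = 0.5 × 9 = 4.5 in².
F_nw = 0.6 F_EXX = 48 ksi.
φR_n = 0.75 × 48 × 4.5 = 162 kip.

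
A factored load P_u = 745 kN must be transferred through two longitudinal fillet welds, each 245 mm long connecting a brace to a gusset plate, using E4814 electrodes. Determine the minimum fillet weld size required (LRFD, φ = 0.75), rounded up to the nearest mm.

E48XX → F_EXX = 480 MPa.
Total weld length L = 490 mm.
Required throat t_e = P_u / (φ × 0.6 F_EXX × L) = 745 / (0.75 × 0.6 × 480 × 490 × 10⁻³) = 7.039 mm.
Required leg w = t_e / 0.707 = 9.956 mm → use 10 mm.

w = 10 mm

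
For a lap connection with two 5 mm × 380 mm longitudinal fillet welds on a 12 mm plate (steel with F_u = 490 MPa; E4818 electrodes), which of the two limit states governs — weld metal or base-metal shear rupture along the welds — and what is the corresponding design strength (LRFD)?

φR_n ≈ 580 kN (weld metal governs)

E48XX → F_EXX = 480 MPa.
t_e = 0.707 × 5 = 3.535 mm; L = 760 mm.
Weld metal: φR_n = 0.75 × 0.6 × 480 × 3.535 × 760 × 10⁻³ = 580.3 kN.
Base metal (shear rupture): φR_n = 0.75 × 0.6 × 490 × 12 × 760 × 10⁻³ = 2011 kN.
Governing: weld metal.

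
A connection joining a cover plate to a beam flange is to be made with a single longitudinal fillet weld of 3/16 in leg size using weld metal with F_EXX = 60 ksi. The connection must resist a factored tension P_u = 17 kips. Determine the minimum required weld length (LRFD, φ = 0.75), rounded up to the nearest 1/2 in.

L = 5 in

Throat t_e = 0.707 × 0.1875 = 0.1326 in.
φr_n = 0.75 × 0.6 × 60 × 0.1326 = 3.579 kips/in.
L_req = P_u / φr_n = 17 / 3.579 = 4.75 in total.
Round up → use L = 5 in.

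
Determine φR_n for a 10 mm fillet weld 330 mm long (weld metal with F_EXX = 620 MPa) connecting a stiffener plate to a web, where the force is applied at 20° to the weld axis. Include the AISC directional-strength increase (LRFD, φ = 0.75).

t_e = 0.707 × 10 = 7.07 mm; A_we = 7.07 × 330 = 2333 mm².
Directional factor: 1.0 + 0.5 sin^1.5(20°) = 1.1.
F_nw = 0.6 × 620 × 1.1 = 409.2 MPa.
φR_n = 0.75 × 409.2 × 2333 × 10⁻³ = 716 kN.

φR_n ≈ 716 kN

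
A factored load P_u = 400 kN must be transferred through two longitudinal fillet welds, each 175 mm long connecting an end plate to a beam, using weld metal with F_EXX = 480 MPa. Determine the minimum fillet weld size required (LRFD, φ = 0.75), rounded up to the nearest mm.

w = 8 mm

Total weld length L = 350 mm.
Required throat t_e = P_u / (φ × 0.6 F_EXX × L) = 400 / (0.75 × 0.6 × 480 × 350 × 10⁻³) = 5.291 mm.
Required leg w = t_e / 0.707 = 7.484 mm → use 8 mm.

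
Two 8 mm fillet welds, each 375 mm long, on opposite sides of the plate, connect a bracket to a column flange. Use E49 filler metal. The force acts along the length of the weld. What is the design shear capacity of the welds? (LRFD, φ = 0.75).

E49XX → F_EXX = 490 MPa.
Effective throat t_e = 0.707 × 8 = 5.656 mm.
Total length L = 750 mm; A_we = 5.656 × 750 = 4242 mm².
F_nw = 0.6 F_EXX = 0.6 × 490 = 294 MPa.
φR_n = 0.75 × 294 × 4242 × 10⁻³ = 935.4 kN.

φR_n ≈ 935 kN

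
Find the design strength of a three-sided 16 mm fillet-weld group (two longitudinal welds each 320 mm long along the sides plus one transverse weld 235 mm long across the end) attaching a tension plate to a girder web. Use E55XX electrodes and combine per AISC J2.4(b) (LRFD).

φR_n ≈ 2510 kN

E55XX → F_EXX = 550 MPa.
t_e = 0.707 × 16 = 11.31 mm.
R_nwl = 0.6 × 550 × 11.31 × 640 × 10⁻³ = 2389 kN (longitudinal, 2 welds).
R_nwt = 0.6 × 550 × 11.31 × 235 × 10⁻³ = 877.2 kN (transverse, base value).
(i) R_nwl + R_nwt = 3266 kN; (ii) 0.85 R_nwl + 1.5 R_nwt = 3347 kN.
R_n = max = 3347 kN [governs: (ii)]; φR_n = 2510 kN.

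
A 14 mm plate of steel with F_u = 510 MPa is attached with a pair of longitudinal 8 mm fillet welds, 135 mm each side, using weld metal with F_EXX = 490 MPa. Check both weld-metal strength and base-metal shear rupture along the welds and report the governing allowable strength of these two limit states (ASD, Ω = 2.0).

R_n/Ω ≈ 224 kN (weld metal governs)

t_e = 0.707 × 8 = 5.656 mm; L = 270 mm.
Weld metal: R_n/Ω = (1/2.0) × 0.6 × 490 × 5.656 × 270 × 10⁻³ = 224.5 kN.
Base metal (shear rupture): R_n/Ω = (1/2.0) × 0.6 × 510 × 14 × 270 × 10⁻³ = 578.3 kN.
Governing: weld metal.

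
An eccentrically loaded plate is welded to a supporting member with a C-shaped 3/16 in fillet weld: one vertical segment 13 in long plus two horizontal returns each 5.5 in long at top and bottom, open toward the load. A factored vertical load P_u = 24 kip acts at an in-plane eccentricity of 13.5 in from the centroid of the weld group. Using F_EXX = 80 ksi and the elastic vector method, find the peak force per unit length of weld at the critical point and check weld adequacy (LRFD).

f_max ≈ 4.12 kip/in; adequate

Total weld length L_w = 24 in. Treat welds as unit-width lines.
Centroid: x̄ = 2×5.5×2.75 / 24 = 1.26 in from the vertical weld.
Polar moment about centroid: J = I_x + I_y = [13³/12 + 2×5.5×6.5²] + [13×1.26² + 2(5.5³/12 + 5.5×1.49²)] = 720.6 in³.
Direct shear f_v = P/L_w = 24 / 24 = 1 kip/in (vertical).
Torsion M = P·e = 24 × 13.5 = 324 kip·in.
Critical point at (x, y) = (4.24, 6.5) from centroid. f_tx = M·y/J = 2.922 kip/in; f_ty = M·x/J = 1.906 kip/in.
Resultant f_max = √[f_tx² + (f_v + f_ty)²] = √[2.922² + (1 + 1.906)²] = 4.121 kip/in.
Capacity per unit length: φr_n = 0.75 × 0.6 × 80 × (0.707 × 0.1875) = 4.772 kip/in.
4.121 ≤ 4.772 → adequate.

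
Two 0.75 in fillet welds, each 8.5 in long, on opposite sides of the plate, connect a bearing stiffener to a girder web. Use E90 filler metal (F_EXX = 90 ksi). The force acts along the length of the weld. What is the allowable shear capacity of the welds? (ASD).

R_n/Ω ≈ 243 kip

Effective throat t_e = 0.707 × 0.75 = 0.5302 in.
Total length L = 17 in; A_we = 0.5302 × 17 = 9.014 in².
F_nw = 0.6 F_EXX = 0.6 × 90 = 54 ksi.
R_n = 54 × 9.014 = 486.8 kip; R_n/Ω = 486.8/2.0 = 243.4 kip.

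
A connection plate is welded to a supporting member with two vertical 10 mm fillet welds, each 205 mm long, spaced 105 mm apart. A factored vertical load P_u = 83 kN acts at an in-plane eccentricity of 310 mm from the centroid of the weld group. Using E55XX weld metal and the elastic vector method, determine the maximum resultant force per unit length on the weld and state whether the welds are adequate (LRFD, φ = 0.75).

f_max ≈ 1260 N/mm; adequate

E55XX → F_EXX = 550 MPa.
Total weld length L_w = 410 mm. Treat welds as unit-width lines.
Polar moment about centroid: J = 2[d³/12 + d(b/2)²] = 2[205³/12 + 205×52.5²] = 2566000 mm³.
Direct shear f_v = P/L_w = 83×10³ / 410 = 202.4 N/mm (vertical).
Torsion M = P·e = 83×10³ × 310 = 25730000 N·mm.
Critical point at (x, y) = (52.5, 102.5) from centroid. f_tx = M·y/J = 1028 N/mm; f_ty = M·x/J = 526.4 N/mm.
Resultant f_max = √[f_tx² + (f_v + f_ty)²] = √[1028² + (202.4 + 526.4)²] = 1260 N/mm.
Capacity per unit length: φr_n = 0.75 × 0.6 × 550 × (0.707 × 10) = 1750 N/mm.
1260 ≤ 1750 → adequate.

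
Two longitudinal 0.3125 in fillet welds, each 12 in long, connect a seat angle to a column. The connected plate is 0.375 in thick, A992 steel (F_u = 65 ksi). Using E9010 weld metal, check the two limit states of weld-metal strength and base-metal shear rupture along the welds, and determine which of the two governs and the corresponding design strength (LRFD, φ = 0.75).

E90XX → F_EXX = 90 ksi.
t_e = 0.707 × 0.3125 = 0.2209 in; L = 24 in.
Weld metal: φR_n = 0.75 × 0.6 × 90 × 0.2209 × 24 = 214.8 kips.
Base metal (shear rupture): φR_n = 0.75 × 0.6 × 65 × 0.375 × 24 = 263.2 kips.
Governing: weld metal.

φR_n ≈ 215 kips (weld metal governs)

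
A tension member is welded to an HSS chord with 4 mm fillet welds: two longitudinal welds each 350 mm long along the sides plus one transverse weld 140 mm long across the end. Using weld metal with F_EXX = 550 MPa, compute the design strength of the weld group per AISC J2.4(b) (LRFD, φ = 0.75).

t_e = 0.707 × 4 = 2.828 mm.
R_nwl = 0.6 × 550 × 2.828 × 700 × 10⁻³ = 653.3 kN (longitudinal, 2 welds).
R_nwt = 0.6 × 550 × 2.828 × 140 × 10⁻³ = 130.7 kN (transverse, base value).
(i) R_nwl + R_nwt = 783.9 kN; (ii) 0.85 R_nwl + 1.5 R_nwt = 751.3 kN.
R_n = max = 783.9 kN [governs: (i)]; φR_n = 587.9 kN.

φR_n ≈ 588 kN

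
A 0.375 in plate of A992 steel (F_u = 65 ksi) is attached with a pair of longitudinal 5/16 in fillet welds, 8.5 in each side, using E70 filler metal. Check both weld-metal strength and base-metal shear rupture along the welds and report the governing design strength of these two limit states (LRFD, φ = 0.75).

φR_n ≈ 118 kips (weld metal governs)

E70XX → F_EXX = 70 ksi.
t_e = 0.707 × 0.3125 = 0.2209 in; L = 17 in.
Weld metal: φR_n = 0.75 × 0.6 × 70 × 0.2209 × 17 = 118.3 kips.
Base metal (shear rupture): φR_n = 0.75 × 0.6 × 65 × 0.375 × 17 = 186.5 kips.
Governing: weld metal.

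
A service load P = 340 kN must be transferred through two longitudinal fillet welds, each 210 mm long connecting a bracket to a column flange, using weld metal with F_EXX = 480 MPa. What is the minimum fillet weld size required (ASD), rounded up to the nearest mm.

w = 8 mm

Total weld length L = 420 mm.
Required throat t_e = P × Ω / (0.6 F_EXX × L) = 340 × 2.0 / (0.6 × 480 × 420 × 10⁻³) = 5.622 mm.
Required leg w = t_e / 0.707 = 7.951 mm → use 8 mm.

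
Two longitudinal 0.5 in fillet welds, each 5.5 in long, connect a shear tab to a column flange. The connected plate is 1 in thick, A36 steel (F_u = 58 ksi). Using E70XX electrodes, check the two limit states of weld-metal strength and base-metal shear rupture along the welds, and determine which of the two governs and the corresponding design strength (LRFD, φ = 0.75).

E70XX → F_EXX = 70 ksi.
t_e = 0.707 × 0.5 = 0.3535 in; L = 11 in.
Weld metal: φR_n = 0.75 × 0.6 × 70 × 0.3535 × 11 = 122.5 kip.
Base metal (shear rupture): φR_n = 0.75 × 0.6 × 58 × 1 × 11 = 287.1 kip.
Governing: weld metal.

φR_n ≈ 122 kip (weld metal governs)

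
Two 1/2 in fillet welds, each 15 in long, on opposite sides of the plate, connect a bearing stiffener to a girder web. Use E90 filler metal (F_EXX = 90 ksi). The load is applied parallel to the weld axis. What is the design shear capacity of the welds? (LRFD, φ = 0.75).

φR_n ≈ 430 kips

Effective throat t_e = 0.707 × 0.5 = 0.3535 in.
Total length L = 30 in; A_we = 0.3535 × 30 = 10.6 in².
F_nw = 0.6 F_EXX = 0.6 × 90 = 54 ksi.
φR_n = 0.75 × 54 × 10.6 = 429.5 kips.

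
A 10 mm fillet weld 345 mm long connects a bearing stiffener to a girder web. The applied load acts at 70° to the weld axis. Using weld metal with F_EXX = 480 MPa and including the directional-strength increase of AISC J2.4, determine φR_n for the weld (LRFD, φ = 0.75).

t_e = 0.707 × 10 = 7.07 mm; A_we = 7.07 × 345 = 2439 mm².
Directional factor: 1.0 + 0.5 sin^1.5(70°) = 1.455.
F_nw = 0.6 × 480 × 1.455 = 419.2 MPa.
φR_n = 0.75 × 419.2 × 2439 × 10⁻³ = 766.8 kN.

φR_n ≈ 767 kN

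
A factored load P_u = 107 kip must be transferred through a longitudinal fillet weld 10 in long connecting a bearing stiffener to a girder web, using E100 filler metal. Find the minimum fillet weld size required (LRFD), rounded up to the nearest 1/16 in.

w = 3/8 in

E100XX → F_EXX = 100 ksi.
Total weld length L = 10 in.
Required throat t_e = P_u / (φ × 0.6 F_EXX × L) = 107 / (0.75 × 0.6 × 100 × 10) = 0.2378 in.
Required leg w = t_e / 0.707 = 0.3363 in → use 3/8 in.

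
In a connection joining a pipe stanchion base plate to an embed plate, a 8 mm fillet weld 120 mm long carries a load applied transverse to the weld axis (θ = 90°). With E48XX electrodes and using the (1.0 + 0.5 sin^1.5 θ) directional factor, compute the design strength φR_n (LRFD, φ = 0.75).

φR_n ≈ 220 kN

E48XX → F_EXX = 480 MPa.
t_e = 0.707 × 8 = 5.656 mm; A_we = 5.656 × 120 = 678.7 mm².
Directional factor: 1.0 + 0.5 sin^1.5(90°) = 1.5.
F_nw = 0.6 × 480 × 1.5 = 432 MPa.
φR_n = 0.75 × 432 × 678.7 × 10⁻³ = 219.9 kN.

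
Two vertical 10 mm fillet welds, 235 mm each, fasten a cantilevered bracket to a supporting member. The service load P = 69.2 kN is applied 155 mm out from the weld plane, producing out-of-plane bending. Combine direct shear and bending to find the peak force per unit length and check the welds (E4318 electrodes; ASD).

f_max ≈ 601 N/mm; adequate

E43XX → F_EXX = 430 MPa.
L_w = 2 × 235 = 470 mm; section modulus (unit throat) S = 2 × L²/6 = 18410 mm².
Direct shear f_v = P/L_w = 69.2×10³/470 = 147.2 N/mm.
Moment M = P × e = 69.2×10³ × 155 = 10726000 N·mm; bending f_b = M/S = 582.7 N/mm.
f_max = √(f_v² + f_b²) = √(147.2² + 582.7²) = 601 N/mm.
r_n/Ω = (1/2.0) × 0.6 × 430 × (0.707 × 10) = 912 N/mm → adequate.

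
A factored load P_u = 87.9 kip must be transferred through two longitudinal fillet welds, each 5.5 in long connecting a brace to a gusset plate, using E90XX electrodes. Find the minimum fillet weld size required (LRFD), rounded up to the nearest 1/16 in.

w = 5/16 in

E90XX → F_EXX = 90 ksi.
Total weld length L = 11 in.
Required throat t_e = P_u / (φ × 0.6 F_EXX × L) = 87.9 / (0.75 × 0.6 × 90 × 11) = 0.1973 in.
Required leg w = t_e / 0.707 = 0.2791 in → use 5/16 in.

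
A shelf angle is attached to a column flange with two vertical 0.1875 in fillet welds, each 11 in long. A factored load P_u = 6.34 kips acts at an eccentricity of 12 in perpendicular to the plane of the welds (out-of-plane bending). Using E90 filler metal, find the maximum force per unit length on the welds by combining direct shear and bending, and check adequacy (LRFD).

E90XX → F_EXX = 90 ksi.
L_w = 2 × 11 = 22 in; section modulus (unit throat) S = 2 × L²/6 = 40.33 in².
Direct shear f_v = P/L_w = 6.34/22 = 0.2882 kip/in.
Moment M = P × e = 6.34 × 12 = 76.08 kip·in; bending f_b = M/S = 1.886 kip/in.
f_max = √(f_v² + f_b²) = √(0.2882² + 1.886²) = 1.908 kip/in.
φr_n = 0.75 × 0.6 × 90 × (0.707 × 0.1875) = 5.369 kip/in → adequate.

f_max ≈ 1.91 kip/in; adequate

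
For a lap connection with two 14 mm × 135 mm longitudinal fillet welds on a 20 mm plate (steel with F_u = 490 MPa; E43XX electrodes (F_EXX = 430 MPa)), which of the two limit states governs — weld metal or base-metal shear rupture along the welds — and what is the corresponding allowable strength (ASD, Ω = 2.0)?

R_n/Ω ≈ 345 kN (weld metal governs)

t_e = 0.707 × 14 = 9.898 mm; L = 270 mm.
Weld metal: R_n/Ω = (1/2.0) × 0.6 × 430 × 9.898 × 270 × 10⁻³ = 344.7 kN.
Base metal (shear rupture): R_n/Ω = (1/2.0) × 0.6 × 490 × 20 × 270 × 10⁻³ = 793.8 kN.
Governing: weld metal.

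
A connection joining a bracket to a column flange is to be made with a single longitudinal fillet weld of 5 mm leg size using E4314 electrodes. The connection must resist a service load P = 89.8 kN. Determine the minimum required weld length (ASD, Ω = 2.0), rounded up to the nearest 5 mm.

E43XX → F_EXX = 430 MPa.
Throat t_e = 0.707 × 5 = 3.535 mm.
r_n/Ω = (0.6 × 430 × 3.535) / 2.0 = 456 N/mm = 0.456 kN/mm.
L_req = P / (r_n/Ω) = 89.8 / 0.456 = 196.9 mm total.
Round up → use L = 200 mm.

L = 200 mm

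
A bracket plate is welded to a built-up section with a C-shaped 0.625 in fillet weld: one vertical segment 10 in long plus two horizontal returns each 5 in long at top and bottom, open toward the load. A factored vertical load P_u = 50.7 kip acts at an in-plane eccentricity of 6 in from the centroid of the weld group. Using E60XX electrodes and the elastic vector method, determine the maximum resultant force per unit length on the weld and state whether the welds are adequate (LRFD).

E60XX → F_EXX = 60 ksi.
Total weld length L_w = 20 in. Treat welds as unit-width lines.
Centroid: x̄ = 2×5×2.5 / 20 = 1.25 in from the vertical weld.
Polar moment about centroid: J = I_x + I_y = [10³/12 + 2×5×5²] + [10×1.25² + 2(5³/12 + 5×1.25²)] = 385.4 in³.
Direct shear f_v = P/L_w = 50.7 / 20 = 2.535 kip/in (vertical).
Torsion M = P·e = 50.7 × 6 = 304.2 kip·in.
Critical point at (x, y) = (3.75, 5) from centroid. f_tx = M·y/J = 3.946 kip/in; f_ty = M·x/J = 2.96 kip/in.
Resultant f_max = √[f_tx² + (f_v + f_ty)²] = √[3.946² + (2.535 + 2.96)²] = 6.765 kip/in.
Capacity per unit length: φr_n = 0.75 × 0.6 × 60 × (0.707 × 0.625) = 11.93 kip/in.
6.765 ≤ 11.93 → adequate.

f_max ≈ 6.77 kip/in; adequate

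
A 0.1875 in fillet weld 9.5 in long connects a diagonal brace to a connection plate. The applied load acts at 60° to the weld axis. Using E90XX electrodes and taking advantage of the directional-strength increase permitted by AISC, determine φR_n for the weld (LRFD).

E90XX → F_EXX = 90 ksi.
t_e = 0.707 × 0.1875 = 0.1326 in; A_we = 0.1326 × 9.5 = 1.259 in².
Directional factor: 1.0 + 0.5 sin^1.5(60°) = 1.403.
F_nw = 0.6 × 90 × 1.403 = 75.76 ksi.
φR_n = 0.75 × 75.76 × 1.259 = 71.56 kip.

φR_n ≈ 71.6 kip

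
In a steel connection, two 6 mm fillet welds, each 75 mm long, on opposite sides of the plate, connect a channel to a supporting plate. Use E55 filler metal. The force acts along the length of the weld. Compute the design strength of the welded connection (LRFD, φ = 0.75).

E55XX → F_EXX = 550 MPa.
Effective throat t_e = 0.707 × 6 = 4.242 mm.
Total length L = 150 mm; A_we = 4.242 × 150 = 636.3 mm².
F_nw = 0.6 F_EXX = 0.6 × 550 = 330 MPa.
φR_n = 0.75 × 330 × 636.3 × 10⁻³ = 157.5 kN.

φR_n ≈ 157 kN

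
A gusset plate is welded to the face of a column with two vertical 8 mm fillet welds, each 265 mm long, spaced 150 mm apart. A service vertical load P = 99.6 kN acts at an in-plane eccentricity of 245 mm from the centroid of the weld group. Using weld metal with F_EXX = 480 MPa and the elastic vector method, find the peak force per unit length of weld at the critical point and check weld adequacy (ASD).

Total weld length L_w = 530 mm. Treat welds as unit-width lines.
Polar moment about centroid: J = 2[d³/12 + d(b/2)²] = 2[265³/12 + 265×75²] = 6083000 mm³.
Direct shear f_v = P/L_w = 99.6×10³ / 530 = 187.9 N/mm (vertical).
Torsion M = P·e = 99.6×10³ × 245 = 24402000 N·mm.
Critical point at (x, y) = (75, 132.5) from centroid. f_tx = M·y/J = 531.5 N/mm; f_ty = M·x/J = 300.9 N/mm.
Resultant f_max = √[f_tx² + (f_v + f_ty)²] = √[531.5² + (187.9 + 300.9)²] = 722.1 N/mm.
Capacity per unit length: r_n/Ω = (1/2.0) × 0.6 × 480 × (0.707 × 8) = 814.5 N/mm.
722.1 ≤ 814.5 → adequate.

f_max ≈ 722 N/mm; adequate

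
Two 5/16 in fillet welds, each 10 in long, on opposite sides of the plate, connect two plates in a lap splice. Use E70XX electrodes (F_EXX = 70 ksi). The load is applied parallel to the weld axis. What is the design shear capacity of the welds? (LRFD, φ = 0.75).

Effective throat t_e = 0.707 × 0.3125 = 0.2209 in.
Total length L = 20 in; A_we = 0.2209 × 20 = 4.419 in².
F_nw = 0.6 F_EXX = 0.6 × 70 = 42 ksi.
φR_n = 0.75 × 42 × 4.419 = 139.2 kip.

φR_n ≈ 139 kip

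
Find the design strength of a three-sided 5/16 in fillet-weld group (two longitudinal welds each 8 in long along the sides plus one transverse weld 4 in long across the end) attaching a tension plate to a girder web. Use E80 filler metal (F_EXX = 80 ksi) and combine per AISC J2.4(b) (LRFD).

φR_n ≈ 159 kips

t_e = 0.707 × 0.3125 = 0.2209 in.
R_nwl = 0.6 × 80 × 0.2209 × 16 = 169.7 kips (longitudinal, 2 welds).
R_nwt = 0.6 × 80 × 0.2209 × 4 = 42.42 kips (transverse, base value).
(i) R_nwl + R_nwt = 212.1 kips; (ii) 0.85 R_nwl + 1.5 R_nwt = 207.9 kips.
R_n = max = 212.1 kips [governs: (i)]; φR_n = 159.1 kips.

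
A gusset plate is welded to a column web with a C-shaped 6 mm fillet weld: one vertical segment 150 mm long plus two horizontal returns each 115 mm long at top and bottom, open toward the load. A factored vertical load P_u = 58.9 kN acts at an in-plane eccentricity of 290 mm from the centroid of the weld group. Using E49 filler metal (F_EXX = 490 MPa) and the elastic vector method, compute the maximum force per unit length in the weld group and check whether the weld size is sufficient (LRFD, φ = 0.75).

Total weld length L_w = 380 mm. Treat welds as unit-width lines.
Centroid: x̄ = 2×115×57.5 / 380 = 34.8 mm from the vertical weld.
Polar moment about centroid: J = I_x + I_y = [150³/12 + 2×115×75²] + [150×34.8² + 2(115³/12 + 115×22.7²)] = 2129000 mm³.
Direct shear f_v = P/L_w = 58.9×10³ / 380 = 155 N/mm (vertical).
Torsion M = P·e = 58.9×10³ × 290 = 17081000 N·mm.
Critical point at (x, y) = (80.2, 75) from centroid. f_tx = M·y/J = 601.8 N/mm; f_ty = M·x/J = 643.5 N/mm.
Resultant f_max = √[f_tx² + (f_v + f_ty)²] = √[601.8² + (155 + 643.5)²] = 999.9 N/mm.
Capacity per unit length: φr_n = 0.75 × 0.6 × 490 × (0.707 × 6) = 935.4 N/mm.
999.9 > 935.4 → NOT adequate.

f_max ≈ 1000 N/mm; NOT adequate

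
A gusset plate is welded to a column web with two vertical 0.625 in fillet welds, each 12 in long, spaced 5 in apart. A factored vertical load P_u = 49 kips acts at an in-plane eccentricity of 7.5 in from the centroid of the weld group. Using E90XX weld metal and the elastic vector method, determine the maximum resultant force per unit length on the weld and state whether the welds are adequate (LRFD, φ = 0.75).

E90XX → F_EXX = 90 ksi.
Total weld length L_w = 24 in. Treat welds as unit-width lines.
Polar moment about centroid: J = 2[d³/12 + d(b/2)²] = 2[12³/12 + 12×2.5²] = 438 in³.
Direct shear f_v = P/L_w = 49 / 24 = 2.042 kip/in (vertical).
Torsion M = P·e = 49 × 7.5 = 367.5 kip·in.
Critical point at (x, y) = (2.5, 6) from centroid. f_tx = M·y/J = 5.034 kip/in; f_ty = M·x/J = 2.098 kip/in.
Resultant f_max = √[f_tx² + (f_v + f_ty)²] = √[5.034² + (2.042 + 2.098)²] = 6.517 kip/in.
Capacity per unit length: φr_n = 0.75 × 0.6 × 90 × (0.707 × 0.625) = 17.9 kip/in.
6.517 ≤ 17.9 → adequate.

f_max ≈ 6.52 kip/in; adequate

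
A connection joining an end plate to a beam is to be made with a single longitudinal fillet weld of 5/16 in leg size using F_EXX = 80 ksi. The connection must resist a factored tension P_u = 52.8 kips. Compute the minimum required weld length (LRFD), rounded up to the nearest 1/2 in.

L = 7 in

Throat t_e = 0.707 × 0.3125 = 0.2209 in.
φr_n = 0.75 × 0.6 × 80 × 0.2209 = 7.954 kips/in.
L_req = P_u / φr_n = 52.8 / 7.954 = 6.638 in total.
Round up → use L = 7 in.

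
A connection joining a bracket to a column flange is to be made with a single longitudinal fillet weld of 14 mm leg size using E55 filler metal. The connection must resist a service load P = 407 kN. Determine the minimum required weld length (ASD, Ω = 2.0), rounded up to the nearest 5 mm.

L = 250 mm

E55XX → F_EXX = 550 MPa.
Throat t_e = 0.707 × 14 = 9.898 mm.
r_n/Ω = (0.6 × 550 × 9.898) / 2.0 = 1633 N/mm = 1.633 kN/mm.
L_req = P / (r_n/Ω) = 407 / 1.633 = 249.2 mm total.
Round up → use L = 250 mm.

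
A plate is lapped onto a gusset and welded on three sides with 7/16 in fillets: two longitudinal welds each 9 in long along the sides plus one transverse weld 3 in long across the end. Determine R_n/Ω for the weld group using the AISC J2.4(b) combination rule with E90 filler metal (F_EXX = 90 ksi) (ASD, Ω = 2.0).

R_n/Ω ≈ 175 kips

t_e = 0.707 × 0.4375 = 0.3093 in.
R_nwl = 0.6 × 90 × 0.3093 × 18 = 300.7 kips (longitudinal, 2 welds).
R_nwt = 0.6 × 90 × 0.3093 × 3 = 50.11 kips (transverse, base value).
(i) R_nwl + R_nwt = 350.8 kips; (ii) 0.85 R_nwl + 1.5 R_nwt = 330.7 kips.
R_n = max = 350.8 kips [governs: (i)]; R_n/Ω = 175.4 kips.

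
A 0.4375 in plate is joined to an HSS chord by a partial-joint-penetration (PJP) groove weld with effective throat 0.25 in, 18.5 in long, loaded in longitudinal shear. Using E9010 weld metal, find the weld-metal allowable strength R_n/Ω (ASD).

R_n/Ω ≈ 125 kip

E90XX → F_EXX = 90 ksi.
Effective throat (given) t_e = 0.25 in.
A_we = 0.25 × 18.5 = 4.625 in².
F_nw = 0.6 F_EXX = 54 ksi.
R_n/Ω = (54 × 4.625) / 2.0 = 124.9 kip.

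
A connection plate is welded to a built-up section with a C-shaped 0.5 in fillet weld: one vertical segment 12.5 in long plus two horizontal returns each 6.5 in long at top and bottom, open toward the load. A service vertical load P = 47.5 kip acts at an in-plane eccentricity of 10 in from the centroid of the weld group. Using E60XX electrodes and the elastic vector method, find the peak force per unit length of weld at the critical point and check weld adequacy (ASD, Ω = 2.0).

E60XX → F_EXX = 60 ksi.
Total weld length L_w = 25.5 in. Treat welds as unit-width lines.
Centroid: x̄ = 2×6.5×3.25 / 25.5 = 1.657 in from the vertical weld.
Polar moment about centroid: J = I_x + I_y = [12.5³/12 + 2×6.5×6.25²] + [12.5×1.657² + 2(6.5³/12 + 6.5×1.593²)] = 783.7 in³.
Direct shear f_v = P/L_w = 47.5 / 25.5 = 1.863 kip/in (vertical).
Torsion M = P·e = 47.5 × 10 = 475 kip·in.
Critical point at (x, y) = (4.843, 6.25) from centroid. f_tx = M·y/J = 3.788 kip/in; f_ty = M·x/J = 2.936 kip/in.
Resultant f_max = √[f_tx² + (f_v + f_ty)²] = √[3.788² + (1.863 + 2.936)²] = 6.114 kip/in.
Capacity per unit length: r_n/Ω = (1/2.0) × 0.6 × 60 × (0.707 × 0.5) = 6.363 kip/in.
6.114 ≤ 6.363 → adequate.

f_max ≈ 6.11 kip/in; adequate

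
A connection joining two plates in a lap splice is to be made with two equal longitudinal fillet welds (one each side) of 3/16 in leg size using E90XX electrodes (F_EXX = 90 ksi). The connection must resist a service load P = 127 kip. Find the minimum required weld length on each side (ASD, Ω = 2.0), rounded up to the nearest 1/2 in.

L = 18 in on each side

Throat t_e = 0.707 × 0.1875 = 0.1326 in.
r_n/Ω = (0.6 × 90 × 0.1326) / 2.0 = 3.579 kip/in.
L_req = P / (r_n/Ω) = 127 / 3.579 = 35.48 in total.
Per side: 35.48 / 2 = 17.74 in.
Round up → use L = 18 in on each side.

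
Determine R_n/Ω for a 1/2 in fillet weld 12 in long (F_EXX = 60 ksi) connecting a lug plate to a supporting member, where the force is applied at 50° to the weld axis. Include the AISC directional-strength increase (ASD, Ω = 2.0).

R_n/Ω ≈ 102 kip

t_e = 0.707 × 0.5 = 0.3535 in; A_we = 0.3535 × 12 = 4.242 in².
Directional factor: 1.0 + 0.5 sin^1.5(50°) = 1.335.
F_nw = 0.6 × 60 × 1.335 = 48.07 ksi.
R_n/Ω = (48.07 × 4.242) / 2.0 = 102 kip.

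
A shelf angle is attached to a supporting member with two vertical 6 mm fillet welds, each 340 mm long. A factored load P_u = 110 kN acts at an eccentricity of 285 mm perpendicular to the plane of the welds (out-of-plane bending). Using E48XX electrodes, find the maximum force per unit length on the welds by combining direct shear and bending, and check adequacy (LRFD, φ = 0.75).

E48XX → F_EXX = 480 MPa.
L_w = 2 × 340 = 680 mm; section modulus (unit throat) S = 2 × L²/6 = 38530 mm².
Direct shear f_v = P/L_w = 110×10³/680 = 161.8 N/mm.
Moment M = P × e = 110×10³ × 285 = 31350000 N·mm; bending f_b = M/S = 813.6 N/mm.
f_max = √(f_v² + f_b²) = √(161.8² + 813.6²) = 829.5 N/mm.
φr_n = 0.75 × 0.6 × 480 × (0.707 × 6) = 916.3 N/mm → adequate.

f_max ≈ 830 N/mm; adequate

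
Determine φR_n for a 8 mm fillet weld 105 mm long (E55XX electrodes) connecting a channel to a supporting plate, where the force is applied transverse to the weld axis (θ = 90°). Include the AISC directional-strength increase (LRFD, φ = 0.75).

φR_n ≈ 220 kN

E55XX → F_EXX = 550 MPa.
t_e = 0.707 × 8 = 5.656 mm; A_we = 5.656 × 105 = 593.9 mm².
Directional factor: 1.0 + 0.5 sin^1.5(90°) = 1.5.
F_nw = 0.6 × 550 × 1.5 = 495 MPa.
φR_n = 0.75 × 495 × 593.9 × 10⁻³ = 220.5 kN.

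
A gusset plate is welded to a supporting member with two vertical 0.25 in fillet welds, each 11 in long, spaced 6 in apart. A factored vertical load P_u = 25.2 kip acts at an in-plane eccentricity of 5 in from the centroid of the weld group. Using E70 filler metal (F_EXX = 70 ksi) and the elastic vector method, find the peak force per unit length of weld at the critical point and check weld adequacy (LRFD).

Total weld length L_w = 22 in. Treat welds as unit-width lines.
Polar moment about centroid: J = 2[d³/12 + d(b/2)²] = 2[11³/12 + 11×3²] = 419.8 in³.
Direct shear f_v = P/L_w = 25.2 / 22 = 1.145 kip/in (vertical).
Torsion M = P·e = 25.2 × 5 = 126 kip·in.
Critical point at (x, y) = (3, 5.5) from centroid. f_tx = M·y/J = 1.651 kip/in; f_ty = M·x/J = 0.9004 kip/in.
Resultant f_max = √[f_tx² + (f_v + f_ty)²] = √[1.651² + (1.145 + 0.9004)²] = 2.629 kip/in.
Capacity per unit length: φr_n = 0.75 × 0.6 × 70 × (0.707 × 0.25) = 5.568 kip/in.
2.629 ≤ 5.568 → adequate.

f_max ≈ 2.63 kip/in; adequate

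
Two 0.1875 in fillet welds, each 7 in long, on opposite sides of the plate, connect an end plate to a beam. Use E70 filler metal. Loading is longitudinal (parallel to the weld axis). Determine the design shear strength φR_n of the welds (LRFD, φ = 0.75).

φR_n ≈ 58.5 kip

E70XX → F_EXX = 70 ksi.
Effective throat t_e = 0.707 × 0.1875 = 0.1326 in.
Total length L = 14 in; A_we = 0.1326 × 14 = 1.856 in².
F_nw = 0.6 F_EXX = 0.6 × 70 = 42 ksi.
φR_n = 0.75 × 42 × 1.856 = 58.46 kip.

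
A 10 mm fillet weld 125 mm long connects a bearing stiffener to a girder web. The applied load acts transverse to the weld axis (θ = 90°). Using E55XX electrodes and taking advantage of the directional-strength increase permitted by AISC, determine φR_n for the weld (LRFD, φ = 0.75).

E55XX → F_EXX = 550 MPa.
t_e = 0.707 × 10 = 7.07 mm; A_we = 7.07 × 125 = 883.7 mm².
Directional factor: 1.0 + 0.5 sin^1.5(90°) = 1.5.
F_nw = 0.6 × 550 × 1.5 = 495 MPa.
φR_n = 0.75 × 495 × 883.7 × 10⁻³ = 328.1 kN.

φR_n ≈ 328 kN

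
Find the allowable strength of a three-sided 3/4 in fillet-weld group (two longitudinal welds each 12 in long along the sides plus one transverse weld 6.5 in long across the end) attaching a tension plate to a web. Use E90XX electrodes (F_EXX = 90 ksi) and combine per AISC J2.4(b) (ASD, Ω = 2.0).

R_n/Ω ≈ 437 kip

t_e = 0.707 × 0.75 = 0.5302 in.
R_nwl = 0.6 × 90 × 0.5302 × 24 = 687.2 kip (longitudinal, 2 welds).
R_nwt = 0.6 × 90 × 0.5302 × 6.5 = 186.1 kip (transverse, base value).
(i) R_nwl + R_nwt = 873.3 kip; (ii) 0.85 R_nwl + 1.5 R_nwt = 863.3 kip.
R_n = max = 873.3 kip [governs: (i)]; R_n/Ω = 436.7 kip.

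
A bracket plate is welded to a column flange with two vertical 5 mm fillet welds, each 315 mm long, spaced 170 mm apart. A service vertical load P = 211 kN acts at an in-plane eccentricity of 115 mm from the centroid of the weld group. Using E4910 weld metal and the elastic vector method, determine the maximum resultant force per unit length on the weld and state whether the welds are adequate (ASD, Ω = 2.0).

E49XX → F_EXX = 490 MPa.
Total weld length L_w = 630 mm. Treat welds as unit-width lines.
Polar moment about centroid: J = 2[d³/12 + d(b/2)²] = 2[315³/12 + 315×85²] = 9761000 mm³.
Direct shear f_v = P/L_w = 211×10³ / 630 = 334.9 N/mm (vertical).
Torsion M = P·e = 211×10³ × 115 = 24265000 N·mm.
Critical point at (x, y) = (85, 157.5) from centroid. f_tx = M·y/J = 391.5 N/mm; f_ty = M·x/J = 211.3 N/mm.
Resultant f_max = √[f_tx² + (f_v + f_ty)²] = √[391.5² + (334.9 + 211.3)²] = 672.1 N/mm.
Capacity per unit length: r_n/Ω = (1/2.0) × 0.6 × 490 × (0.707 × 5) = 519.6 N/mm.
672.1 > 519.6 → NOT adequate.

f_max ≈ 672 N/mm; NOT adequate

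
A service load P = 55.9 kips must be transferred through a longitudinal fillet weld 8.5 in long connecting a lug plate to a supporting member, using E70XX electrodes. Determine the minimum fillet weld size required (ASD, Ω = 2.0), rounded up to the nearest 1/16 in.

E70XX → F_EXX = 70 ksi.
Total weld length L = 8.5 in.
Required throat t_e = P × Ω / (0.6 F_EXX × L) = 55.9 × 2.0 / (0.6 × 70 × 8.5) = 0.3132 in.
Required leg w = t_e / 0.707 = 0.4429 in → use 1/2 in.

w = 1/2 in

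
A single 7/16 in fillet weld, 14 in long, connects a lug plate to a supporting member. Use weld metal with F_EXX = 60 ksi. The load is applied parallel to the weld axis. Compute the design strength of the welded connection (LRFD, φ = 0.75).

φR_n ≈ 117 kip

Effective throat t_e = 0.707 × 0.4375 = 0.3093 in.
Total length L = 14 in; A_we = 0.3093 × 14 = 4.33 in².
F_nw = 0.6 F_EXX = 0.6 × 60 = 36 ksi.
φR_n = 0.75 × 36 × 4.33 = 116.9 kip.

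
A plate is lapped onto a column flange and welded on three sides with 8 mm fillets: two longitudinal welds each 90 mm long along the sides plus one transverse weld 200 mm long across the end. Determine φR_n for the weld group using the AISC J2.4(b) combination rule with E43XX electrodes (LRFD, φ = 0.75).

φR_n ≈ 496 kN

E43XX → F_EXX = 430 MPa.
t_e = 0.707 × 8 = 5.656 mm.
R_nwl = 0.6 × 430 × 5.656 × 180 × 10⁻³ = 262.7 kN (longitudinal, 2 welds).
R_nwt = 0.6 × 430 × 5.656 × 200 × 10⁻³ = 291.8 kN (transverse, base value).
(i) R_nwl + R_nwt = 554.5 kN; (ii) 0.85 R_nwl + 1.5 R_nwt = 661 kN.
R_n = max = 661 kN [governs: (ii)]; φR_n = 495.8 kN.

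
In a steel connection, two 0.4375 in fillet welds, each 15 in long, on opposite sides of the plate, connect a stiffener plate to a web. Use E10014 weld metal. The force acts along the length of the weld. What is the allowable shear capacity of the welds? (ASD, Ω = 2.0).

E100XX → F_EXX = 100 ksi.
Effective throat t_e = 0.707 × 0.4375 = 0.3093 in.
Total length L = 30 in; A_we = 0.3093 × 30 = 9.279 in².
F_nw = 0.6 F_EXX = 0.6 × 100 = 60 ksi.
R_n = 60 × 9.279 = 556.8 kip; R_n/Ω = 556.8/2.0 = 278.4 kip.

R_n/Ω ≈ 278 kip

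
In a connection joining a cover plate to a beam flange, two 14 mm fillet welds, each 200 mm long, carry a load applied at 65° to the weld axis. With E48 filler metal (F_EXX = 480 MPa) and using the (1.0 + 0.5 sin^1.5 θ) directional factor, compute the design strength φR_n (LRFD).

φR_n ≈ 1220 kN

t_e = 0.707 × 14 = 9.898 mm; A_we = 9.898 × 400 = 3959 mm².
Directional factor: 1.0 + 0.5 sin^1.5(65°) = 1.431.
F_nw = 0.6 × 480 × 1.431 = 412.2 MPa.
φR_n = 0.75 × 412.2 × 3959 × 10⁻³ = 1224 kN.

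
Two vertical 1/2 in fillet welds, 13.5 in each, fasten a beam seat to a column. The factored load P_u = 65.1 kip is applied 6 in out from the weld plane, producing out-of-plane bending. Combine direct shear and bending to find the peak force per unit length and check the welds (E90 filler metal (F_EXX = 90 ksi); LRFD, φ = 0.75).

f_max ≈ 6.87 kip/in; adequate

L_w = 2 × 13.5 = 27 in; section modulus (unit throat) S = 2 × L²/6 = 60.75 in².
Direct shear f_v = P/L_w = 65.1/27 = 2.411 kip/in.
Moment M = P × e = 65.1 × 6 = 390.6 kip·in; bending f_b = M/S = 6.43 kip/in.
f_max = √(f_v² + f_b²) = √(2.411² + 6.43²) = 6.867 kip/in.
φr_n = 0.75 × 0.6 × 90 × (0.707 × 0.5) = 14.32 kip/in → adequate.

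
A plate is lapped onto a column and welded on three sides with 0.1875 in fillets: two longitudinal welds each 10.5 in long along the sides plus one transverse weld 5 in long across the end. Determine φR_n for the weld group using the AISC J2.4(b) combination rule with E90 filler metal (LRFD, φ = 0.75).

φR_n ≈ 140 kips

E90XX → F_EXX = 90 ksi.
t_e = 0.707 × 0.1875 = 0.1326 in.
R_nwl = 0.6 × 90 × 0.1326 × 21 = 150.3 kips (longitudinal, 2 welds).
R_nwt = 0.6 × 90 × 0.1326 × 5 = 35.79 kips (transverse, base value).
(i) R_nwl + R_nwt = 186.1 kips; (ii) 0.85 R_nwl + 1.5 R_nwt = 181.5 kips.
R_n = max = 186.1 kips [governs: (i)]; φR_n = 139.6 kips.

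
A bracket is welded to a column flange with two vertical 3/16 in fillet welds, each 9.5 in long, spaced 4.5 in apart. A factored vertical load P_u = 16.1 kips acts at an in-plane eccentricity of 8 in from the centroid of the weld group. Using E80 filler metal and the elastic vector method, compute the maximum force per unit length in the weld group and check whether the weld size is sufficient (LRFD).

f_max ≈ 3.28 kip/in; adequate

E80XX → F_EXX = 80 ksi.
Total weld length L_w = 19 in. Treat welds as unit-width lines.
Polar moment about centroid: J = 2[d³/12 + d(b/2)²] = 2[9.5³/12 + 9.5×2.25²] = 239.1 in³.
Direct shear f_v = P/L_w = 16.1 / 19 = 0.8474 kip/in (vertical).
Torsion M = P·e = 16.1 × 8 = 128.8 kip·in.
Critical point at (x, y) = (2.25, 4.75) from centroid. f_tx = M·y/J = 2.559 kip/in; f_ty = M·x/J = 1.212 kip/in.
Resultant f_max = √[f_tx² + (f_v + f_ty)²] = √[2.559² + (0.8474 + 1.212)²] = 3.285 kip/in.
Capacity per unit length: φr_n = 0.75 × 0.6 × 80 × (0.707 × 0.1875) = 4.772 kip/in.
3.285 ≤ 4.772 → adequate.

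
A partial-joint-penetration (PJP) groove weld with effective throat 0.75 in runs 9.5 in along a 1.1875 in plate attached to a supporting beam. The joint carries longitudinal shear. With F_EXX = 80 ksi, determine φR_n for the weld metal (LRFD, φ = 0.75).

φR_n ≈ 256 kips

Effective throat (given) t_e = 0.75 in.
A_we = 0.75 × 9.5 = 7.125 in².
F_nw = 0.6 F_EXX = 48 ksi.
φR_n = 0.75 × 48 × 7.125 = 256.5 kips.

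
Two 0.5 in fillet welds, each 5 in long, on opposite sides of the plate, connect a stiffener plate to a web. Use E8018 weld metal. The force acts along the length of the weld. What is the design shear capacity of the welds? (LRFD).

E80XX → F_EXX = 80 ksi.
Effective throat t_e = 0.707 × 0.5 = 0.3535 in.
Total length L = 10 in; A_we = 0.3535 × 10 = 3.535 in².
F_nw = 0.6 F_EXX = 0.6 × 80 = 48 ksi.
φR_n = 0.75 × 48 × 3.535 = 127.3 kips.

φR_n ≈ 127 kips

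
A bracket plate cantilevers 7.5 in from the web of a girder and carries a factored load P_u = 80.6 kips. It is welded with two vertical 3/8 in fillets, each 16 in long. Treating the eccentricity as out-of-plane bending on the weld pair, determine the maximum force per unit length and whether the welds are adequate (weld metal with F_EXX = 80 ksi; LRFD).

f_max ≈ 7.52 kip/in; adequate

L_w = 2 × 16 = 32 in; section modulus (unit throat) S = 2 × L²/6 = 85.33 in².
Direct shear f_v = P/L_w = 80.6/32 = 2.519 kip/in.
Moment M = P × e = 80.6 × 7.5 = 604.5 kip·in; bending f_b = M/S = 7.084 kip/in.
f_max = √(f_v² + f_b²) = √(2.519² + 7.084²) = 7.518 kip/in.
φr_n = 0.75 × 0.6 × 80 × (0.707 × 0.375) = 9.544 kip/in → adequate.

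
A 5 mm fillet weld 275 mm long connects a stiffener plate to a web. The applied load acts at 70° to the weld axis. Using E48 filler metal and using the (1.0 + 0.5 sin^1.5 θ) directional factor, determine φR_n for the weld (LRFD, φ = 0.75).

E48XX → F_EXX = 480 MPa.
t_e = 0.707 × 5 = 3.535 mm; A_we = 3.535 × 275 = 972.1 mm².
Directional factor: 1.0 + 0.5 sin^1.5(70°) = 1.455.
F_nw = 0.6 × 480 × 1.455 = 419.2 MPa.
φR_n = 0.75 × 419.2 × 972.1 × 10⁻³ = 305.6 kN.

φR_n ≈ 306 kN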